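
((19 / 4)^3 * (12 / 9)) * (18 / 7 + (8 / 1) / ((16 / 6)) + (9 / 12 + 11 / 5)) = 8182787 / 6720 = 1217.68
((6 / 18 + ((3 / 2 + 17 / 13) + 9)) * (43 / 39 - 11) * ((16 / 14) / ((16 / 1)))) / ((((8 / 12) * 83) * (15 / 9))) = -182771 / 1963780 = -0.09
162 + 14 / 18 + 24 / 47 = 69071 / 423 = 163.29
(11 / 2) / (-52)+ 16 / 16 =93 / 104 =0.89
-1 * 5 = -5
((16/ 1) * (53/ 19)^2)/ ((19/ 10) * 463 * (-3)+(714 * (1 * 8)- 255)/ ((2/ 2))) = 449440/ 10172619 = 0.04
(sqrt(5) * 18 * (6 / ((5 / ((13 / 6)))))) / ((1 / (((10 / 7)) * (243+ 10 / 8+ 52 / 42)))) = 804219 * sqrt(5) / 49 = 36699.76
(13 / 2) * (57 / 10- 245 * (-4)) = 6407.05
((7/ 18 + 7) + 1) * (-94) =-7097/ 9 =-788.56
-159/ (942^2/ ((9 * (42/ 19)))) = -3339/ 936662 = -0.00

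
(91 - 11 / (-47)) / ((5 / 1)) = 4288 / 235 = 18.25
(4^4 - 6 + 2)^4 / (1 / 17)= 68556886272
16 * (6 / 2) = 48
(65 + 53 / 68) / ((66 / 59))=58.80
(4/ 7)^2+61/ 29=3453/ 1421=2.43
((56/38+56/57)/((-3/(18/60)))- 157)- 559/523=-4719512/29811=-158.31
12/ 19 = 0.63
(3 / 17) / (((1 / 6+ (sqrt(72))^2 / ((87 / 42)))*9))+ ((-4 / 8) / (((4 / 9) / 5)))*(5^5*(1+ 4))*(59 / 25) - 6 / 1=-171433330243 / 826472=-207427.87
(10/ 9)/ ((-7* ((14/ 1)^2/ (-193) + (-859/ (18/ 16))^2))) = -8685/ 31900015826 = -0.00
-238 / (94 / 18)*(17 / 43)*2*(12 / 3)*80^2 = -1864396800 / 2021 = -922512.02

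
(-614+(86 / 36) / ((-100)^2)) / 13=-110519957 / 2340000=-47.23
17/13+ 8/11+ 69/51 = 8236/2431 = 3.39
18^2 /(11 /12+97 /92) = 5589 /34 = 164.38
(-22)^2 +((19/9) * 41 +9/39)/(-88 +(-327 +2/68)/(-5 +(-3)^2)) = 1305876436/2700945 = 483.49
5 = 5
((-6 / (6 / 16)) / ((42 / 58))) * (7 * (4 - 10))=928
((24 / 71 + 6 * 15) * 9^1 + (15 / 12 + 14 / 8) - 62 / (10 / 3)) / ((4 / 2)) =141546 / 355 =398.72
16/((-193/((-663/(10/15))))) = 15912/193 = 82.45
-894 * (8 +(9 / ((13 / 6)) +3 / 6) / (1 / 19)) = -1120629 / 13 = -86202.23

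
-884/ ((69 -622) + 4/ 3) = 2652/ 1655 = 1.60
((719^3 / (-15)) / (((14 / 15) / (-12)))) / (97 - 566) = -2230169754 / 3283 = -679308.48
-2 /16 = -1 /8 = -0.12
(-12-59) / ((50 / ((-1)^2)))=-71 / 50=-1.42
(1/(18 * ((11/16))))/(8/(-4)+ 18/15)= -10/99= -0.10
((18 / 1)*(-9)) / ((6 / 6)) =-162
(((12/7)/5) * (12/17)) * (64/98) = 0.16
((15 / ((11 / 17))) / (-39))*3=-255 / 143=-1.78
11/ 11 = 1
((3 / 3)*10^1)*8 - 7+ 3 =76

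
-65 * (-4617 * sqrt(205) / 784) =300105 * sqrt(205) / 784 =5480.68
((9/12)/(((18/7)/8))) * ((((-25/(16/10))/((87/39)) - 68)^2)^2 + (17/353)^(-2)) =185480657896001797511/2511718920192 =73846104.52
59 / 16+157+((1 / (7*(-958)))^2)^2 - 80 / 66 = 2660736009713690219 / 16684305940748292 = 159.48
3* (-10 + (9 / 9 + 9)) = 0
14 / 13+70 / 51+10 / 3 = 1278 / 221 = 5.78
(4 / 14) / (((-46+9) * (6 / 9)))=-3 / 259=-0.01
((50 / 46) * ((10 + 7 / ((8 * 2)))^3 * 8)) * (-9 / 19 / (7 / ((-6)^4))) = -84882263175 / 97888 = -867136.56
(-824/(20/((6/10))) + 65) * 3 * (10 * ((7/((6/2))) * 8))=112784/5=22556.80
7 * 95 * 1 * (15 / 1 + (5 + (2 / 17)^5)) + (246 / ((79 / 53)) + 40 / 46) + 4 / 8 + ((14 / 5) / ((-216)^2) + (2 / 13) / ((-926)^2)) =11292877532401973054051731 / 838595214059938751520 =13466.42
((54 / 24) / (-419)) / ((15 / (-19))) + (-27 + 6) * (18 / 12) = -263913 / 8380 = -31.49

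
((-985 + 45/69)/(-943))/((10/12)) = 27168/21689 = 1.25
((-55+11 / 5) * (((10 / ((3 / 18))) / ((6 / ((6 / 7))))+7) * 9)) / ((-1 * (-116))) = -64746 / 1015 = -63.79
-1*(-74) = 74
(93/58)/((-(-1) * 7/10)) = 465/203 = 2.29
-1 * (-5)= 5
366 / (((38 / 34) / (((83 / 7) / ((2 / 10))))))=2582130 / 133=19414.51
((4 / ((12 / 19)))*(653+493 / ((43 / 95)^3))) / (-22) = -4508737487 / 2623731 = -1718.45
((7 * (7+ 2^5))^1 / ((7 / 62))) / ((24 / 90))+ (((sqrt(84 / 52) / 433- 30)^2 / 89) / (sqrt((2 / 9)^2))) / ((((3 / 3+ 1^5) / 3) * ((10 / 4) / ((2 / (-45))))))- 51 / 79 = 36 * sqrt(273) / 2504905+ 7767920313073821 / 856852853350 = 9065.64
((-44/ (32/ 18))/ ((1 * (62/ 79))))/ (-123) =2607/ 10168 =0.26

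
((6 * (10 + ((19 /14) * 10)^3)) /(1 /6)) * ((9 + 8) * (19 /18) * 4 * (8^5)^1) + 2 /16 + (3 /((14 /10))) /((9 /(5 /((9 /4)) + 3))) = 15743488685607941 /74088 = 212497147791.92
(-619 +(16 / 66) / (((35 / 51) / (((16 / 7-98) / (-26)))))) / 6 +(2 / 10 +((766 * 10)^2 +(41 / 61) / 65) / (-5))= -752392658282809 / 64114050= -11735222.75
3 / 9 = 1 / 3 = 0.33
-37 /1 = -37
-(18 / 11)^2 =-324 / 121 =-2.68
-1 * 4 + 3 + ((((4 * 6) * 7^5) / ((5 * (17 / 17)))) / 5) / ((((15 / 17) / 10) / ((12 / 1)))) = 54858023 / 25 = 2194320.92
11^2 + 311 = 432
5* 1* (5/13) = 25/13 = 1.92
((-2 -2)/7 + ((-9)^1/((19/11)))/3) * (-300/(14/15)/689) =1.08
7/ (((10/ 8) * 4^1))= 7/ 5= 1.40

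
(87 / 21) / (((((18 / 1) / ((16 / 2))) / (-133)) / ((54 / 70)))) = -6612 / 35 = -188.91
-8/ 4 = -2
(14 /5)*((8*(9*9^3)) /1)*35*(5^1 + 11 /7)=33802272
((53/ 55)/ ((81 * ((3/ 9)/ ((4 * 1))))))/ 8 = 53/ 2970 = 0.02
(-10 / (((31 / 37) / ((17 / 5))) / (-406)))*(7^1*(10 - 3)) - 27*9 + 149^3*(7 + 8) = 1563215404 / 31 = 50426303.35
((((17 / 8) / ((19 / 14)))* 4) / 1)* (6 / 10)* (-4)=-1428 / 95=-15.03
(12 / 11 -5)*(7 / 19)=-301 / 209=-1.44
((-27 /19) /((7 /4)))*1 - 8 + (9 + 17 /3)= 2336 /399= 5.85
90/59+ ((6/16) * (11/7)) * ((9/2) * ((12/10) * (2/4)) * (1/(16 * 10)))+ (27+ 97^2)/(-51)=-49468525381/269606400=-183.48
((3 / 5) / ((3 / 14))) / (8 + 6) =1 / 5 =0.20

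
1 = 1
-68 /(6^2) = -17 /9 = -1.89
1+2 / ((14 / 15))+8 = 11.14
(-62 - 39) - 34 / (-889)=-89755 / 889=-100.96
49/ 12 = 4.08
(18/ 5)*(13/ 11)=234/ 55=4.25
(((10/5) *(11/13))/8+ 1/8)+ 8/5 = 1.94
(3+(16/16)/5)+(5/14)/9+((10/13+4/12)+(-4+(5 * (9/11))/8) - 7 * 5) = -12304993/360360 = -34.15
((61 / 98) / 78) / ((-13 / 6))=-61 / 16562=-0.00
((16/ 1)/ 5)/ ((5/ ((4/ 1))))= 64/ 25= 2.56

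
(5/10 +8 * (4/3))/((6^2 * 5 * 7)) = 0.01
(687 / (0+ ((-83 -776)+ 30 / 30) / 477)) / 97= -109233 / 27742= -3.94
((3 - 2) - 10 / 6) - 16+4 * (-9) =-158 / 3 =-52.67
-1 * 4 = -4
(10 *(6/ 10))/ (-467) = -6/ 467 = -0.01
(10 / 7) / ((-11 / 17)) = -170 / 77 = -2.21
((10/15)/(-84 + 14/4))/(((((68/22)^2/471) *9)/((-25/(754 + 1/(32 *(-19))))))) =288754400/191973023991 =0.00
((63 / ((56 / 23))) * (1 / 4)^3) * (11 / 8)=2277 / 4096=0.56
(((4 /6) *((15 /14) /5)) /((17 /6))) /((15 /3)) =6 /595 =0.01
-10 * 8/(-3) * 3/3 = 80/3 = 26.67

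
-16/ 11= -1.45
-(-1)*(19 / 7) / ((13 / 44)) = 836 / 91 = 9.19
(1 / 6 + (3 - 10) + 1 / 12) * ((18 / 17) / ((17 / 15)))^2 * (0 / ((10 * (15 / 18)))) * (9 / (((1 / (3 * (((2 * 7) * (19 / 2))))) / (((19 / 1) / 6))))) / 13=0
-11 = -11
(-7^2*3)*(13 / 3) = -637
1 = 1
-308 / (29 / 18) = -5544 / 29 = -191.17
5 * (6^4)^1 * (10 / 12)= 5400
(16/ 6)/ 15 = 8/ 45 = 0.18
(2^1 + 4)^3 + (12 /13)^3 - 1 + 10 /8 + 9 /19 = 36318115 /166972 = 217.51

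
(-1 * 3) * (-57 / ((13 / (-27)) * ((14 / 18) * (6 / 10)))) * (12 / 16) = -207765 / 364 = -570.78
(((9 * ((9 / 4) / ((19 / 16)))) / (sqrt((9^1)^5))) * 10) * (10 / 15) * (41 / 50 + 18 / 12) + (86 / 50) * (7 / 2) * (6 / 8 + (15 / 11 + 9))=25577639 / 376200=67.99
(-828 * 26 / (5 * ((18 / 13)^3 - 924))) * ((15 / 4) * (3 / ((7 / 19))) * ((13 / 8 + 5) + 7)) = 36732045051 / 18892496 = 1944.27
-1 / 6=-0.17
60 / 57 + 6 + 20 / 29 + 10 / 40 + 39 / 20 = 27391 / 2755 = 9.94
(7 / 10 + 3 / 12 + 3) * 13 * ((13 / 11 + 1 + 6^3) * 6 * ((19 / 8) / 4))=878085 / 22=39912.95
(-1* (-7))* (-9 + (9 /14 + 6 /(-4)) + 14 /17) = -1075 /17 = -63.24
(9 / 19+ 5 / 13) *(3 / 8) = 159 / 494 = 0.32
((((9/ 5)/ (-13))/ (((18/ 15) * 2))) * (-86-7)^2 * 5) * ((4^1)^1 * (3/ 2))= -389205/ 26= -14969.42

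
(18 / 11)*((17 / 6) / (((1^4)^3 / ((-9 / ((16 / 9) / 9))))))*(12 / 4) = -111537 / 176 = -633.73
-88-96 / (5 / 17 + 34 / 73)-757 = -915971 / 943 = -971.34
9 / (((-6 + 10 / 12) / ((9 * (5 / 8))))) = -1215 / 124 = -9.80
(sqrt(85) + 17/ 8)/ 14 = 17/ 112 + sqrt(85)/ 14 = 0.81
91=91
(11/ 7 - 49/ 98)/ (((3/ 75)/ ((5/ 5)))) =375/ 14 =26.79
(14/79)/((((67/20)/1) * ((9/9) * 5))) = 56/5293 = 0.01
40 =40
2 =2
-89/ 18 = -4.94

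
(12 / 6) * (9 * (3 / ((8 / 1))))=27 / 4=6.75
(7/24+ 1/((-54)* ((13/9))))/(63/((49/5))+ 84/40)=1015/31044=0.03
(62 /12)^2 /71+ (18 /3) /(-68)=12503 /43452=0.29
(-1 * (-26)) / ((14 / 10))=130 / 7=18.57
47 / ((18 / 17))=799 / 18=44.39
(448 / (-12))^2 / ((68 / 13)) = 40768 / 153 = 266.46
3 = 3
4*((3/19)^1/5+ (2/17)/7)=0.19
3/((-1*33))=-1/11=-0.09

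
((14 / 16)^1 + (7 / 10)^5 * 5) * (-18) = -308763 / 10000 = -30.88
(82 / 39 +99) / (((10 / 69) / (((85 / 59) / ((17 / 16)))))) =725512 / 767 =945.91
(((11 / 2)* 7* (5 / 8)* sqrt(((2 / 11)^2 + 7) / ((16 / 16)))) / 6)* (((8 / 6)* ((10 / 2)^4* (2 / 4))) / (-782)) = -21875* sqrt(851) / 112608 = -5.67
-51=-51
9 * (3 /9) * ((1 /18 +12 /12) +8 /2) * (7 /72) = 637 /432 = 1.47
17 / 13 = 1.31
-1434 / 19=-75.47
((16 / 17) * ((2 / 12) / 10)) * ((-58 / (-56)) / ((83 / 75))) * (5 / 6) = 725 / 59262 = 0.01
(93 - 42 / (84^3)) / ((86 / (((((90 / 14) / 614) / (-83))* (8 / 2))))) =-6562075 / 12026216608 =-0.00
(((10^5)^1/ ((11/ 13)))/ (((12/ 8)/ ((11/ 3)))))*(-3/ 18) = -1300000/ 27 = -48148.15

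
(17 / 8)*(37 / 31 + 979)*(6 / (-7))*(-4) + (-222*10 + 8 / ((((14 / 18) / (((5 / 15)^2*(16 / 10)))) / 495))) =5826.55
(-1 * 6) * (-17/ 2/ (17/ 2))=6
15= 15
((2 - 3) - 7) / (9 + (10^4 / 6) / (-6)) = 72 / 2419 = 0.03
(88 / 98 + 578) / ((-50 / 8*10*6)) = -28366 / 18375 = -1.54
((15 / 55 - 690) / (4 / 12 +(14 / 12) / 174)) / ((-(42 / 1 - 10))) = 1980207 / 31240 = 63.39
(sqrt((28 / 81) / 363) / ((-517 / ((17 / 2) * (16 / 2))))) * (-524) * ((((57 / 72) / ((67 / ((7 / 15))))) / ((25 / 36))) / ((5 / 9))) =4739056 * sqrt(21) / 714429375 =0.03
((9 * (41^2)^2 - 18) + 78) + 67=25431976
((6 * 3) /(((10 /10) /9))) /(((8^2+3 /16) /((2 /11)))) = 5184 /11297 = 0.46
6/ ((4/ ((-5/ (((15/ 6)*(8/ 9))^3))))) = -2187/ 3200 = -0.68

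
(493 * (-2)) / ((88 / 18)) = -201.68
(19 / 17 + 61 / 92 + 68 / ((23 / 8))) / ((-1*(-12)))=13259 / 6256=2.12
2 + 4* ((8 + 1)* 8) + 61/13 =3831/13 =294.69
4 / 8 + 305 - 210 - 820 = -1449 / 2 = -724.50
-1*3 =-3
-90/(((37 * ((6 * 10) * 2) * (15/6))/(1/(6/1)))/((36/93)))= -3/5735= -0.00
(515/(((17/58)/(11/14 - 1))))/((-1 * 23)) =44805/2737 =16.37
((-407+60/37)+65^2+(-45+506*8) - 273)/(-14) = -139668/259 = -539.26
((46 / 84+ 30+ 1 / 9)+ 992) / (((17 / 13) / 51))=1675115 / 42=39883.69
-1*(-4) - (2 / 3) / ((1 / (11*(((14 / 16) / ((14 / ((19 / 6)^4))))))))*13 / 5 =-18013823 / 155520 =-115.83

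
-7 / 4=-1.75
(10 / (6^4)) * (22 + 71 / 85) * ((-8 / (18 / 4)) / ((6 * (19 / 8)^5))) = -0.00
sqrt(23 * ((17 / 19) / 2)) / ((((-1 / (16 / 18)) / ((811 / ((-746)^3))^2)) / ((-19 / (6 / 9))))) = 657721 * sqrt(14858) / 258537904170594144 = 0.00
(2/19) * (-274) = -548/19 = -28.84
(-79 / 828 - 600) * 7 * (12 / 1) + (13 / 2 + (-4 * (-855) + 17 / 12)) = -4322169 / 92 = -46980.10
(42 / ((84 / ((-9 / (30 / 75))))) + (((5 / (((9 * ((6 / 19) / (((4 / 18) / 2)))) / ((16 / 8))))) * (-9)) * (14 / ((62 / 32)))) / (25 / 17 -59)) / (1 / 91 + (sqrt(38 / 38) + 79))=-1610214515 / 11920249332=-0.14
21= 21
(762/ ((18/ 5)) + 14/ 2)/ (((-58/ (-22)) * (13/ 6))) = 14432/ 377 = 38.28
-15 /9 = -5 /3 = -1.67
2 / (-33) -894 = -29504 / 33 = -894.06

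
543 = 543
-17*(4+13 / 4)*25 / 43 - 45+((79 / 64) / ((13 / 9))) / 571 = -2383049347 / 20428096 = -116.66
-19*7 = -133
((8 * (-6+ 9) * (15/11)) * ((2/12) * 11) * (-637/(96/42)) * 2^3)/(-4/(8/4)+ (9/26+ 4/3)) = 2086812/5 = 417362.40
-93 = -93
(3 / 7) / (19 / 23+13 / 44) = 3036 / 7945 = 0.38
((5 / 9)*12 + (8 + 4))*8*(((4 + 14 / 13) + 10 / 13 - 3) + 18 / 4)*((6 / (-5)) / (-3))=438.81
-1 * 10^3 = -1000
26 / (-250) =-13 / 125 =-0.10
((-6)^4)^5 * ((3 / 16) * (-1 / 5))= -685529707511808 / 5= -137105941502361.60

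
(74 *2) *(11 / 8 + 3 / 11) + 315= 12295 / 22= 558.86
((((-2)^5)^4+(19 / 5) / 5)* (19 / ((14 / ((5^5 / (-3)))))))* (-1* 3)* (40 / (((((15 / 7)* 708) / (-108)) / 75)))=-56033320612500 / 59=-949717298516.95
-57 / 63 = -19 / 21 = -0.90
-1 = -1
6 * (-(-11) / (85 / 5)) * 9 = 594 / 17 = 34.94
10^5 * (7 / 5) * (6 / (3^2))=280000 / 3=93333.33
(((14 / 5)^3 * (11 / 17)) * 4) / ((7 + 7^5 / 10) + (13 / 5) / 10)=120736 / 3586915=0.03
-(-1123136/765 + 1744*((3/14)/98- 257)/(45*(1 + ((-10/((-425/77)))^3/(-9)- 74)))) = 142396886724852572/106829503211655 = 1332.94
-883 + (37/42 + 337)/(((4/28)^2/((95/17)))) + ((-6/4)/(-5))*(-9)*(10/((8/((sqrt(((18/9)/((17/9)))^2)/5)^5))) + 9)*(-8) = 2444758583090641/26622318750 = 91831.17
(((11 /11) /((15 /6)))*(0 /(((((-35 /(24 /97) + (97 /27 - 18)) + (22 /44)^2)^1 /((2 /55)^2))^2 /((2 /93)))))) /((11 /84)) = 0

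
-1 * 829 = -829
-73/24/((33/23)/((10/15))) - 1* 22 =-27815/1188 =-23.41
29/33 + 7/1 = 260/33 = 7.88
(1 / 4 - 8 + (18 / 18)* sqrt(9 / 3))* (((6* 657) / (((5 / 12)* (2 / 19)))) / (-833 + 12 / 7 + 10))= 24379299 / 28745 - 3145716* sqrt(3) / 28745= 658.58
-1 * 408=-408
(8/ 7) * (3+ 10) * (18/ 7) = 1872/ 49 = 38.20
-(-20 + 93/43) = 767/43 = 17.84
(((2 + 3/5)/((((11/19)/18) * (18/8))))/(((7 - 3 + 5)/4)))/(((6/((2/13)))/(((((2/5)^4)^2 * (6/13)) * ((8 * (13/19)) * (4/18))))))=262144/1740234375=0.00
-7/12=-0.58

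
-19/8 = -2.38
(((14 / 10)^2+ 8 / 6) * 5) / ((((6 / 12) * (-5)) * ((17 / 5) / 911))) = -450034 / 255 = -1764.84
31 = 31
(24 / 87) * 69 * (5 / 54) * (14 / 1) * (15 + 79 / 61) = 6401360 / 15921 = 402.07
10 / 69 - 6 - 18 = -1646 / 69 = -23.86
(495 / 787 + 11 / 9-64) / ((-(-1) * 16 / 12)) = -110050 / 2361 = -46.61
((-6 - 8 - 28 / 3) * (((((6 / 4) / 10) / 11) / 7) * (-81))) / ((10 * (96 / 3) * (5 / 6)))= 0.01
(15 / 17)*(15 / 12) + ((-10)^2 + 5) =7215 / 68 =106.10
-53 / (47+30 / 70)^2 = -2597 / 110224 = -0.02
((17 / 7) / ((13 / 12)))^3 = 11.27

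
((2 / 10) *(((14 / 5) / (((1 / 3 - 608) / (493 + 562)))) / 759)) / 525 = -422 / 172957125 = -0.00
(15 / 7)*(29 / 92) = 435 / 644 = 0.68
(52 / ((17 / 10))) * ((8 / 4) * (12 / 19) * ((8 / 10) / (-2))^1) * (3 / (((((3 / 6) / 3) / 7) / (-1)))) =628992 / 323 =1947.34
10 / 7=1.43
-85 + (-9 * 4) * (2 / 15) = -449 / 5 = -89.80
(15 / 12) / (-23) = -5 / 92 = -0.05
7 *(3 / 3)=7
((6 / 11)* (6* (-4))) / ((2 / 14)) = -1008 / 11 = -91.64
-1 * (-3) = 3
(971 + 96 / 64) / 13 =1945 / 26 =74.81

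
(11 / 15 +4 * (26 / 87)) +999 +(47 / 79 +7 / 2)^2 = 11051520371 / 10859340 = 1017.70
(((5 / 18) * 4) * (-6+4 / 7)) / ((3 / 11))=-4180 / 189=-22.12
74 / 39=1.90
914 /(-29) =-914 /29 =-31.52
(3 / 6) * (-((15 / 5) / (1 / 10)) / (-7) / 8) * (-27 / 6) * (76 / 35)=-513 / 196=-2.62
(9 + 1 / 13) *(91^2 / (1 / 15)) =1127490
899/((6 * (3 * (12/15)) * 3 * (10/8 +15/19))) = 551/54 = 10.20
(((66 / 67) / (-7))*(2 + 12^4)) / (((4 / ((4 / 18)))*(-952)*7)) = 114059 / 4688124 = 0.02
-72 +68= -4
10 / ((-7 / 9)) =-90 / 7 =-12.86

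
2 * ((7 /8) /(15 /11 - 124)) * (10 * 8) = -1540 /1349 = -1.14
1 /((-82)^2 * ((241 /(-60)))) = -15 /405121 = -0.00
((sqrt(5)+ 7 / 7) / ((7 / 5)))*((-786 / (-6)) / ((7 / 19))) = 12445 / 49+ 12445*sqrt(5) / 49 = 821.90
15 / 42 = 5 / 14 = 0.36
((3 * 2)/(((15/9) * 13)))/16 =9/520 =0.02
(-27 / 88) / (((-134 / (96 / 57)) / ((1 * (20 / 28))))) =270 / 98021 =0.00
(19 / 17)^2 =361 / 289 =1.25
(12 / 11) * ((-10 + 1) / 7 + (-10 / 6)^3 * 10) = -35972 / 693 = -51.91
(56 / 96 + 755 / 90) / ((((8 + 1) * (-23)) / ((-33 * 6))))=3553 / 414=8.58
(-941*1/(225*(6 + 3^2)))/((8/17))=-15997/27000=-0.59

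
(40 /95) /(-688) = -1 /1634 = -0.00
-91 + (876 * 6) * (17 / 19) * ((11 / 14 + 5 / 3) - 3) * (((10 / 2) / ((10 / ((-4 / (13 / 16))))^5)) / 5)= -2550067603463 / 154318653125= -16.52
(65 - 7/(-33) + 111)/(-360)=-1163/2376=-0.49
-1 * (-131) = 131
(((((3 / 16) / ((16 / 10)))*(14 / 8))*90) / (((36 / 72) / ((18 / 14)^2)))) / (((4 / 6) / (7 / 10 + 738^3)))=131858802809235 / 3584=36790960605.26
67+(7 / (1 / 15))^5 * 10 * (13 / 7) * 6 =1422142312567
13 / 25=0.52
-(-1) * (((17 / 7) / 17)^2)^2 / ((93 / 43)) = 43 / 223293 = 0.00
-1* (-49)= 49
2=2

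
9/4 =2.25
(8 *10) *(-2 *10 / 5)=-320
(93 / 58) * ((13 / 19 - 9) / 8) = -7347 / 4408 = -1.67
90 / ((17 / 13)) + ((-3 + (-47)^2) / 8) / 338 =1600591 / 22984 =69.64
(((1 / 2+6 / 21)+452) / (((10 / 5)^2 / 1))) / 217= 6339 / 12152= 0.52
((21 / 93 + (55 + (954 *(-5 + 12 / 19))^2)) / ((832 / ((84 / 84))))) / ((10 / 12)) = 145773060657 / 5819320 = 25049.84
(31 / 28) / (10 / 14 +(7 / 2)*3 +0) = 31 / 314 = 0.10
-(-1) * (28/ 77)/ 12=1/ 33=0.03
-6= -6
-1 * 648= -648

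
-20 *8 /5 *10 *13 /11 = -4160 /11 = -378.18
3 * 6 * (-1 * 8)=-144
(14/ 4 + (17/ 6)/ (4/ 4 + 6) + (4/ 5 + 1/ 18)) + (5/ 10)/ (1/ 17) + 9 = 7012/ 315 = 22.26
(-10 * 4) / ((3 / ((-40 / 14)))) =800 / 21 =38.10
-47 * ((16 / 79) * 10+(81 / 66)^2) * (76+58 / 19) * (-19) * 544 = 1296403464304 / 9559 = 135621243.26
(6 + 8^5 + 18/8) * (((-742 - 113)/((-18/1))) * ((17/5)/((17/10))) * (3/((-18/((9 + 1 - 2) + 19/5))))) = -146968705/24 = -6123696.04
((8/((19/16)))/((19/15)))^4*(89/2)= 604734750720000/16983563041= 35607.06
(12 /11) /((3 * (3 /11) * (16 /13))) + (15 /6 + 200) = 2443 /12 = 203.58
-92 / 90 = -46 / 45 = -1.02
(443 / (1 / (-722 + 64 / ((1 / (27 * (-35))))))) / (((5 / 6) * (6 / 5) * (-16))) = 1694530.38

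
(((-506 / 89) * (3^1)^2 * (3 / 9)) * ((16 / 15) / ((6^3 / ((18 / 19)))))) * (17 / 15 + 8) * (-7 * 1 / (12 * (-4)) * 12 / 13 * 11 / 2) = -2668897 / 4946175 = -0.54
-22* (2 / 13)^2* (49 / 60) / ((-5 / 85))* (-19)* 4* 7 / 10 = -4874716 / 12675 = -384.59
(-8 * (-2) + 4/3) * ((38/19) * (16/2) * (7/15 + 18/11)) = 288704/495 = 583.24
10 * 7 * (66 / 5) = 924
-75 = -75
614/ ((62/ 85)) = 26095/ 31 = 841.77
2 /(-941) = -2 /941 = -0.00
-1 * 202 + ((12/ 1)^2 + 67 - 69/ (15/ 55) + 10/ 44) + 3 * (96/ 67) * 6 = -321305/ 1474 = -217.98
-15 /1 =-15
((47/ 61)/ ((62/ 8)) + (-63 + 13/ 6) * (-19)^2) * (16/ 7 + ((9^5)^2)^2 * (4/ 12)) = -7068326515960400329480011995/ 79422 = -88997085391458290265669.61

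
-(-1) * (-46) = -46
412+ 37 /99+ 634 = 103591 /99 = 1046.37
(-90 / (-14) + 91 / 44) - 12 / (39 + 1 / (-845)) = 41558749 / 5074916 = 8.19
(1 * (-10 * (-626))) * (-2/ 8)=-1565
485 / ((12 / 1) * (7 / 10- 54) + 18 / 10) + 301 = 957464 / 3189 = 300.24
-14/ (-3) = 14/ 3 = 4.67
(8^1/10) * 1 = 4/5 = 0.80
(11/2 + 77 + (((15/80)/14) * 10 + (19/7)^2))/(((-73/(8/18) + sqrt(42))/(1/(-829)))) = 0.00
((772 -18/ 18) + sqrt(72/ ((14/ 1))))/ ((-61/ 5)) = -3855/ 61 -30*sqrt(7)/ 427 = -63.38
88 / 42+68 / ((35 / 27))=5728 / 105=54.55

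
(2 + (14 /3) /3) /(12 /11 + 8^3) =88 /12699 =0.01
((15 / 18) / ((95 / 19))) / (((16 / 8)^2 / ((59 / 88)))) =59 / 2112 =0.03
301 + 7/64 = 19271/64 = 301.11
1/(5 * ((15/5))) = 0.07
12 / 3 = 4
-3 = -3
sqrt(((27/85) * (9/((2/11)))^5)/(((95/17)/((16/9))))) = 5480.08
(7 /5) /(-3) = -0.47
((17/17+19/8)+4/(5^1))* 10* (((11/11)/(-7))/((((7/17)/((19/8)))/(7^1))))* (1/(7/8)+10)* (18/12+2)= -9391.51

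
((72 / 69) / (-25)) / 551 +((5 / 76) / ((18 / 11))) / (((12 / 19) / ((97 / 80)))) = 337720499 / 4379788800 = 0.08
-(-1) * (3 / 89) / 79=3 / 7031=0.00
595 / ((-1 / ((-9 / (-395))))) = -1071 / 79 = -13.56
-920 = -920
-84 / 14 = -6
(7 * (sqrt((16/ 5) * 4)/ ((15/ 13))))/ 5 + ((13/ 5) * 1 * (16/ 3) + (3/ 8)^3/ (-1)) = 728 * sqrt(5)/ 375 + 106091/ 7680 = 18.15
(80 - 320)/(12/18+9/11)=-161.63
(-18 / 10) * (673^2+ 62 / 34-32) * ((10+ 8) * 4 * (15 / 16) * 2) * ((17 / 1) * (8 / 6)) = -2494566720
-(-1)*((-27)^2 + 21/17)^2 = 154107396/289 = 533243.58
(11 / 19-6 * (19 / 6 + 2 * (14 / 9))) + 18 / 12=-4057 / 114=-35.59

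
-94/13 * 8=-752/13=-57.85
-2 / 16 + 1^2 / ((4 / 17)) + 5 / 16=71 / 16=4.44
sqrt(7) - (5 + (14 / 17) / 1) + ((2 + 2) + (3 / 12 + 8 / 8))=-39 / 68 + sqrt(7)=2.07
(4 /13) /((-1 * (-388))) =1 /1261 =0.00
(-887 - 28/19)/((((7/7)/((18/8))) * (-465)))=50643/11780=4.30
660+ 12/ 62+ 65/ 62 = 40997/ 62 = 661.24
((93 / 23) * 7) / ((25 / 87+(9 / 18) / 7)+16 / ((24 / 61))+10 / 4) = 0.65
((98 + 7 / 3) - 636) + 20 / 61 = -97967 / 183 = -535.34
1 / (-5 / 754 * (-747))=754 / 3735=0.20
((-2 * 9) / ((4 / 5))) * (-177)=7965 / 2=3982.50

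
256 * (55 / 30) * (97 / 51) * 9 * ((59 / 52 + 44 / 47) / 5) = 3327.29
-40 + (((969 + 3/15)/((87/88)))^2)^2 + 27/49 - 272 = 1620542434540097067479059/1754498930625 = 923649713461.39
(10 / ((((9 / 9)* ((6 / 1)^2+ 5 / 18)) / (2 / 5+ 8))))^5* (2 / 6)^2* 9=7902399035768832 / 118731486838493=66.56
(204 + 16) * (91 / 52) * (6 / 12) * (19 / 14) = 1045 / 4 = 261.25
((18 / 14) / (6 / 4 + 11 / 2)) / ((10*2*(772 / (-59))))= -531 / 756560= -0.00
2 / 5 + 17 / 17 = 7 / 5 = 1.40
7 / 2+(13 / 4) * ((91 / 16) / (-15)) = 2177 / 960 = 2.27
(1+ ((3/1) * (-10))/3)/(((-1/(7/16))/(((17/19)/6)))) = 357/608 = 0.59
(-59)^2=3481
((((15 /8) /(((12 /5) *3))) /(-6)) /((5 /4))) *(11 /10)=-11 /288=-0.04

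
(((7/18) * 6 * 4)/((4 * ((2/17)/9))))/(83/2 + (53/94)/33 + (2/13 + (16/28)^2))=352711359/82985894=4.25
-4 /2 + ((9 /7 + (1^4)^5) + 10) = 72 /7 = 10.29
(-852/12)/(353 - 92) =-71/261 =-0.27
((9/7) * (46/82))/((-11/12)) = -2484/3157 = -0.79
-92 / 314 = -46 / 157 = -0.29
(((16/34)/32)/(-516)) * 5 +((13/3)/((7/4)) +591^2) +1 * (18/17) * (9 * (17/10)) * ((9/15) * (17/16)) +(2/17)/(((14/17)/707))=357570641951/1023400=349394.80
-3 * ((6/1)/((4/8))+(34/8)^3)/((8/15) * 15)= -17043/512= -33.29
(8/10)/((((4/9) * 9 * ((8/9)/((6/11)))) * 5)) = 0.02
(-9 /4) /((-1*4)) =9 /16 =0.56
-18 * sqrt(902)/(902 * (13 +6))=-9 * sqrt(902)/8569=-0.03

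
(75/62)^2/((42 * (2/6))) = 5625/53816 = 0.10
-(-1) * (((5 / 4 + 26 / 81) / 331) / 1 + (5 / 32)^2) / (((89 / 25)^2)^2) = 312726171875 / 1722554596813824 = 0.00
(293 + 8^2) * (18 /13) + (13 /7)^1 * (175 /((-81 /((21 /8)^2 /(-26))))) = 7418677 /14976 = 495.37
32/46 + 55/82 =2577/1886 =1.37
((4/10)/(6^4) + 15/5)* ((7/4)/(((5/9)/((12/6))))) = 18.90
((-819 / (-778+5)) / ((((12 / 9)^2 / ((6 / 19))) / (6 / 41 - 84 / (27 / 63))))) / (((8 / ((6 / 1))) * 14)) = -38050155 / 19269344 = -1.97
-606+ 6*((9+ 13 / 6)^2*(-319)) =-1435627 / 6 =-239271.17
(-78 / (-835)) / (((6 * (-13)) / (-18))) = 18 / 835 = 0.02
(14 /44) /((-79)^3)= -7 /10846858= -0.00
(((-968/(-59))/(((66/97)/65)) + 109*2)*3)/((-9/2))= -632012/531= -1190.23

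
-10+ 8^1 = -2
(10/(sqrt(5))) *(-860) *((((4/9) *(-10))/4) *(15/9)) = 86000 *sqrt(5)/27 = 7122.29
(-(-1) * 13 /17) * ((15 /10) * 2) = 39 /17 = 2.29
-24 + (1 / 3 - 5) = -86 / 3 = -28.67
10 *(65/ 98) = 6.63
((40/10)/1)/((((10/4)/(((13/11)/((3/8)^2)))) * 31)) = 6656/15345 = 0.43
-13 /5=-2.60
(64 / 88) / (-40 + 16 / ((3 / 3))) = -1 / 33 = -0.03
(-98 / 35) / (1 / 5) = -14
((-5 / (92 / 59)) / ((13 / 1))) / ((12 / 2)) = -295 / 7176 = -0.04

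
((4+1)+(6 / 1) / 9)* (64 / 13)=1088 / 39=27.90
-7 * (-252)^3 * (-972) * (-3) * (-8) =-2613227194368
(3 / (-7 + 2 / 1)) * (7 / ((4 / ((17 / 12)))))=-119 / 80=-1.49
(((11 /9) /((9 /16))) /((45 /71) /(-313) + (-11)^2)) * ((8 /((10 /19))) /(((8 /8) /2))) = 297254848 /544509945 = 0.55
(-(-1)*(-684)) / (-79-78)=684 / 157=4.36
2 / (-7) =-0.29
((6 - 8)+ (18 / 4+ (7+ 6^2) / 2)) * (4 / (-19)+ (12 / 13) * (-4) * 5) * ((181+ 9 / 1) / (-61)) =1106880 / 793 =1395.81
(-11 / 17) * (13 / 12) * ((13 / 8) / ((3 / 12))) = -1859 / 408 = -4.56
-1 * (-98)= 98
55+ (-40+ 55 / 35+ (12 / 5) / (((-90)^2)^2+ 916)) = 1359083263 / 82013645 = 16.57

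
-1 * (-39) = 39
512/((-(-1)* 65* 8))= 64/65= 0.98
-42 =-42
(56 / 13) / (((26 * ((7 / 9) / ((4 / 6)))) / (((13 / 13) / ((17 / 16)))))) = 384 / 2873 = 0.13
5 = 5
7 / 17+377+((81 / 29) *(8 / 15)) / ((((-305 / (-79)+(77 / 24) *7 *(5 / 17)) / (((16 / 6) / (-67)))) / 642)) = 20824574319152 / 55714213475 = 373.77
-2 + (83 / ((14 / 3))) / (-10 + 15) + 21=1579 / 70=22.56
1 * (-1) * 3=-3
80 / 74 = 40 / 37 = 1.08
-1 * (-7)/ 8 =7/ 8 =0.88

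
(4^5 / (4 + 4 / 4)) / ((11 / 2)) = 2048 / 55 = 37.24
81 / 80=1.01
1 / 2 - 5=-9 / 2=-4.50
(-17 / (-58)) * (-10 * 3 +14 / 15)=-3706 / 435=-8.52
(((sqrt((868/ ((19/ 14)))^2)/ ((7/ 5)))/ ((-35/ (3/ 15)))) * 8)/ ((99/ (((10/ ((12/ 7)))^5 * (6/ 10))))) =-130254250/ 152361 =-854.91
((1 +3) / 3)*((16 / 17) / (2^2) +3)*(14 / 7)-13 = -223 / 51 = -4.37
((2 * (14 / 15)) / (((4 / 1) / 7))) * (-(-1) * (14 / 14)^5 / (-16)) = -49 / 240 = -0.20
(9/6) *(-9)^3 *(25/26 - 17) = 911979/52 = 17538.06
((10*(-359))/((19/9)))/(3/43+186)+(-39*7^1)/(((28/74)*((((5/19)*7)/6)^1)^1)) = -28463359/12065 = -2359.17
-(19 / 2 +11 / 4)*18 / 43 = -5.13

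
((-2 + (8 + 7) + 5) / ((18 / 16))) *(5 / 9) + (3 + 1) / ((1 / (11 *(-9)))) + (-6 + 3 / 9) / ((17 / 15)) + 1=-3520 / 9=-391.11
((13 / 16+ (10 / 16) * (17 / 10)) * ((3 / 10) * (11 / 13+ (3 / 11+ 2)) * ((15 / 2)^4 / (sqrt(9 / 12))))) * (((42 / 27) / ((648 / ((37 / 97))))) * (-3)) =-36098125 * sqrt(3) / 3550976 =-17.61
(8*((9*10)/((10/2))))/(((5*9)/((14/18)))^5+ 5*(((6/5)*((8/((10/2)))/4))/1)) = 4033680/18160335489103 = 0.00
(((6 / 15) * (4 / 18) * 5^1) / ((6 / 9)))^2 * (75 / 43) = 100 / 129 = 0.78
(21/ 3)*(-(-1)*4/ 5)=28/ 5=5.60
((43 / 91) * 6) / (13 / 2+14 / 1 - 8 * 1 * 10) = -516 / 10829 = -0.05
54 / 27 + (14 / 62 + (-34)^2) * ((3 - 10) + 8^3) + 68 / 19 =583899.61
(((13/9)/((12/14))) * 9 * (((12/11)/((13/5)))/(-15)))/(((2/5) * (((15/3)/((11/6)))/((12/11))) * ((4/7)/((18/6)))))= -49/22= -2.23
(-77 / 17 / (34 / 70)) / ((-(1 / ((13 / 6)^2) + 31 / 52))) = 1821820 / 158083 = 11.52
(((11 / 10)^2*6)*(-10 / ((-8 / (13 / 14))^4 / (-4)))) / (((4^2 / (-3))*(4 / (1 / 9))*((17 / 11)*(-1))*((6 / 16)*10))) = 38014691 / 802494873600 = 0.00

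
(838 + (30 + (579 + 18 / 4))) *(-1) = -2903 / 2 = -1451.50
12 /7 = 1.71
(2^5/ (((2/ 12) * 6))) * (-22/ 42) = -352/ 21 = -16.76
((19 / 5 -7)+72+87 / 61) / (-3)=-21419 / 915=-23.41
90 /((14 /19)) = 855 /7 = 122.14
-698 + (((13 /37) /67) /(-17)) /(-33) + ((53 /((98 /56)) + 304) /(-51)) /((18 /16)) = -403045439 /572649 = -703.83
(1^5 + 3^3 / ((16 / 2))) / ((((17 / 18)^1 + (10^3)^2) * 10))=0.00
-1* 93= -93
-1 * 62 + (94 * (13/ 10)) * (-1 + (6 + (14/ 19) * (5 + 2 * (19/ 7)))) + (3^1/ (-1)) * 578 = -23369/ 95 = -245.99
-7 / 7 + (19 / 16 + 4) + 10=227 / 16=14.19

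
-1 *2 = -2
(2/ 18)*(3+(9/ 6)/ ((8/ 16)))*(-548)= -1096/ 3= -365.33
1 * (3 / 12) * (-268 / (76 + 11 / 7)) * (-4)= 1876 / 543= 3.45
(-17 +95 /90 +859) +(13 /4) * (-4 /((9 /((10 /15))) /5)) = 838.24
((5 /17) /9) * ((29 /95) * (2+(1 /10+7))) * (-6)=-0.54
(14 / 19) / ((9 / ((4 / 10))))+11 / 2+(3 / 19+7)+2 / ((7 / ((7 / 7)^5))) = 155327 / 11970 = 12.98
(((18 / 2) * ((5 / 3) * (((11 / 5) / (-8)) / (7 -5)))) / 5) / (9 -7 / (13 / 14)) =-429 / 1520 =-0.28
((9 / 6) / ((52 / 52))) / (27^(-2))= 2187 / 2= 1093.50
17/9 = 1.89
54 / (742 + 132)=27 / 437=0.06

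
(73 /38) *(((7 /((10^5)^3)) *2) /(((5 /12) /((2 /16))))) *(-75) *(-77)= 354123 /7600000000000000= 0.00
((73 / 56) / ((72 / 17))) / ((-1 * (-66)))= 1241 / 266112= 0.00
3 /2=1.50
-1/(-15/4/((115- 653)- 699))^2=-24482704/225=-108812.02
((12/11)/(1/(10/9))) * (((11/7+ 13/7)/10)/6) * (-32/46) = -256/5313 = -0.05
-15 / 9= -1.67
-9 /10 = -0.90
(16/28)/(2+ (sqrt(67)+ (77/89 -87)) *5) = -13582112/10096152003 -158420 *sqrt(67)/10096152003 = -0.00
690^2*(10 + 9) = 9045900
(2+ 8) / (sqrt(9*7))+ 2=10*sqrt(7) / 21+ 2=3.26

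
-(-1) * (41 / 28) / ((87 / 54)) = 369 / 406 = 0.91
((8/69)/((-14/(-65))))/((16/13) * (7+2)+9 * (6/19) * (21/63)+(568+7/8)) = 513760/554414931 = 0.00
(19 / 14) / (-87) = -19 / 1218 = -0.02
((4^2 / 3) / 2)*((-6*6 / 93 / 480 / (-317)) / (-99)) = -1 / 14593095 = -0.00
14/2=7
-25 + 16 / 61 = -24.74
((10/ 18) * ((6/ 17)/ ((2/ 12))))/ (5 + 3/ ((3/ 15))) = 1/ 17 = 0.06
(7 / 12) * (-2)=-7 / 6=-1.17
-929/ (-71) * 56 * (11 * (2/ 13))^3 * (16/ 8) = 1107903104/ 155987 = 7102.53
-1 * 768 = -768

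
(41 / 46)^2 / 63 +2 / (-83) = -127093 / 11064564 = -0.01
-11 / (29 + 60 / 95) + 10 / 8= 1979 / 2252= 0.88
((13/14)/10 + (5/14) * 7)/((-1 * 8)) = -363/1120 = -0.32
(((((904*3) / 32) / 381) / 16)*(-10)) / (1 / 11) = -6215 / 4064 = -1.53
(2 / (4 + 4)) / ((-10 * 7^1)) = -1 / 280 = -0.00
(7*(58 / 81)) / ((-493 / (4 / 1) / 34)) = -112 / 81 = -1.38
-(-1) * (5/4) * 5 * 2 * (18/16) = 225/16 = 14.06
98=98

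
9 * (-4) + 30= -6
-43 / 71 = -0.61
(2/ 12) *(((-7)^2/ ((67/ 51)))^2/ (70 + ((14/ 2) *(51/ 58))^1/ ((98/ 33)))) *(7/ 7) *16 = 13522508832/ 262709747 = 51.47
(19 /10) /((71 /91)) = 1729 /710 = 2.44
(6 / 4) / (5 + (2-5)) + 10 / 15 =17 / 12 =1.42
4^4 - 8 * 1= 248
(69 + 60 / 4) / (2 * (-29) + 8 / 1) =-42 / 25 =-1.68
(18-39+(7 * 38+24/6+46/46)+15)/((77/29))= 7685/77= 99.81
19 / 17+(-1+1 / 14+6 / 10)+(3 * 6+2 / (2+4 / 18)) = 2343 / 119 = 19.69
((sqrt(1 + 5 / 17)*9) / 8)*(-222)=-284.11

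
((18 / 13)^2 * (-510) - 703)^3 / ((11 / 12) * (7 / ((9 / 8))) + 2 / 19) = -11756769008002145199 / 14383890820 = -817356663.45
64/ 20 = 3.20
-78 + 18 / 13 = -996 / 13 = -76.62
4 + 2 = 6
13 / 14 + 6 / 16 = 73 / 56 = 1.30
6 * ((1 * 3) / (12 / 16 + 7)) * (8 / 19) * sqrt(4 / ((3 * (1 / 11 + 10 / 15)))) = 1152 * sqrt(11) / 2945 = 1.30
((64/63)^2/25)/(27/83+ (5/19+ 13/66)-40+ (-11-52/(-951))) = -45047799808/54738303846975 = -0.00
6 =6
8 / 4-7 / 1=-5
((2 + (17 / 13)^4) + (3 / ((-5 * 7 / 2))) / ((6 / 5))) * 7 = 955940 / 28561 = 33.47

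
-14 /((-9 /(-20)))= -280 /9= -31.11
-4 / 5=-0.80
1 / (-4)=-1 / 4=-0.25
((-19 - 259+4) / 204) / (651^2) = -137 / 43227702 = -0.00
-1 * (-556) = 556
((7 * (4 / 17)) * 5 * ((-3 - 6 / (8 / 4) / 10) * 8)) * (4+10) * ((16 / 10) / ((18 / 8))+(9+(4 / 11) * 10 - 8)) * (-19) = 78859424 / 255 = 309252.64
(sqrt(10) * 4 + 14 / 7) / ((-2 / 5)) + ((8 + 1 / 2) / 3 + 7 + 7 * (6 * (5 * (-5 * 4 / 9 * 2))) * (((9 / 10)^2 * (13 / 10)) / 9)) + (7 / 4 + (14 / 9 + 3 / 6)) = -18101 / 180 - 10 * sqrt(10) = -132.18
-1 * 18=-18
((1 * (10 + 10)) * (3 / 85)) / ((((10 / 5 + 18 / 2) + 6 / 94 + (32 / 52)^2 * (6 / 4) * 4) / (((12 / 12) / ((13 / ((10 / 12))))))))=3055 / 900388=0.00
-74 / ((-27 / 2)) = 148 / 27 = 5.48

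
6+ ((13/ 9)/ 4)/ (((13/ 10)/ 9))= 17/ 2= 8.50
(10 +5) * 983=14745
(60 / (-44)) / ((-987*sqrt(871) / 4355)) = 25*sqrt(871) / 3619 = 0.20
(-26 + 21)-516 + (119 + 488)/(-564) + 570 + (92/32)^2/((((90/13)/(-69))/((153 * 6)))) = -3410060663/45120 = -75577.59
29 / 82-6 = -5.65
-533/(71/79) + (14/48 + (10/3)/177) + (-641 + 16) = -367281887/301608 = -1217.75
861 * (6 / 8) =2583 / 4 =645.75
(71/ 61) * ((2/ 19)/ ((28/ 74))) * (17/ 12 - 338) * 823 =-89695.58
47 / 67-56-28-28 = -7457 / 67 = -111.30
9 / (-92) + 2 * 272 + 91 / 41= 2059971 / 3772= 546.12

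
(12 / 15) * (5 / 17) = 4 / 17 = 0.24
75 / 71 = 1.06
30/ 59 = 0.51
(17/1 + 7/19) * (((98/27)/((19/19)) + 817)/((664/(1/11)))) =110785/56772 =1.95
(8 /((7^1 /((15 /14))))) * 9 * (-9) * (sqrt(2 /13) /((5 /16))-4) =19440 /49-15552 * sqrt(26) /637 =272.24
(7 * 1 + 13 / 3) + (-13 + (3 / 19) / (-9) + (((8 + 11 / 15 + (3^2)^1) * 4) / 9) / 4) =734 / 2565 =0.29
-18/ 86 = -9/ 43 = -0.21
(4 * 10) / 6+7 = 41 / 3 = 13.67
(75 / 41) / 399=25 / 5453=0.00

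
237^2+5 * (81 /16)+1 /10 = 4495553 /80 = 56194.41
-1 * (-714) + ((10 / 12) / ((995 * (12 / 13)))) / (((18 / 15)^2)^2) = 714.00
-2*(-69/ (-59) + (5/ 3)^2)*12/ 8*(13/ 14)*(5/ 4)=-17030/ 1239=-13.74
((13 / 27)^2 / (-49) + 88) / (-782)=-3143279 / 27933822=-0.11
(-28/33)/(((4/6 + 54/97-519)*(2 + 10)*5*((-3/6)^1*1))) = -1358/24861045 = -0.00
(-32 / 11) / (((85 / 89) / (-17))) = 2848 / 55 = 51.78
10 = 10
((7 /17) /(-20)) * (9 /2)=-0.09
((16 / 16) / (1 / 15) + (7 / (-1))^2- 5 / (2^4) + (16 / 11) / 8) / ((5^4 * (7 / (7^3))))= 550809 / 110000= 5.01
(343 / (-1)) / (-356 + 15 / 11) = 3773 / 3901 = 0.97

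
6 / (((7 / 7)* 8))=3 / 4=0.75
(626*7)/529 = 4382/529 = 8.28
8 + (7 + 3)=18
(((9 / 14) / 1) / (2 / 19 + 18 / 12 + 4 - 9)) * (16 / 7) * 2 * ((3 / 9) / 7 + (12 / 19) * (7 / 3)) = -19424 / 14749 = -1.32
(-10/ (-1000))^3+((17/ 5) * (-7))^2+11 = 577440001/ 1000000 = 577.44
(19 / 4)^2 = 361 / 16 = 22.56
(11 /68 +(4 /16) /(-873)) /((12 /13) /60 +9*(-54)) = -311545 /937624698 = -0.00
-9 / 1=-9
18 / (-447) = -6 / 149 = -0.04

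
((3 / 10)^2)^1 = 9 / 100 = 0.09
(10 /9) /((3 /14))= 140 /27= 5.19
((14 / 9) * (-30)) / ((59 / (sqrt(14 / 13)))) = -140 * sqrt(182) / 2301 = -0.82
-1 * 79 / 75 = -79 / 75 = -1.05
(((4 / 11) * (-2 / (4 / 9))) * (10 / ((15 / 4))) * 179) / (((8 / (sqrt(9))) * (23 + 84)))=-3222 / 1177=-2.74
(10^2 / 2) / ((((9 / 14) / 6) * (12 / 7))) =2450 / 9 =272.22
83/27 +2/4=193/54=3.57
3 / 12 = 1 / 4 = 0.25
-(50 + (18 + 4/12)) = -205/3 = -68.33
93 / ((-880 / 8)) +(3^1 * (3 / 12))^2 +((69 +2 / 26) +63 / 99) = 794283 / 11440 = 69.43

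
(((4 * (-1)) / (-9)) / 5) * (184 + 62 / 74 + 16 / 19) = 174044 / 10545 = 16.50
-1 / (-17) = 1 / 17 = 0.06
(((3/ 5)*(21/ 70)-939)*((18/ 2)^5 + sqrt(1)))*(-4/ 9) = 73916428/ 3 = 24638809.33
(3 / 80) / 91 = 3 / 7280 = 0.00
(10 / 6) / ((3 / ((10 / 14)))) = 25 / 63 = 0.40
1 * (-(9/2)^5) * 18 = -531441/16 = -33215.06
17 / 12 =1.42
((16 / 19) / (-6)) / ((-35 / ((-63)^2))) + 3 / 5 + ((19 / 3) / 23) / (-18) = 1946893 / 117990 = 16.50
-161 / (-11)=161 / 11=14.64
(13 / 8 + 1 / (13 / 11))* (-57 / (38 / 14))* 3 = -16191 / 104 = -155.68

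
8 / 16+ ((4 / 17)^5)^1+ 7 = 21299903 / 2839714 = 7.50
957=957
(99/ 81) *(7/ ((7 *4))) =11/ 36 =0.31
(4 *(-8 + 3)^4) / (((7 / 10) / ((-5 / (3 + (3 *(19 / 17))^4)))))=-2610031250 / 18911487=-138.01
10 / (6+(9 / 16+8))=160 / 233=0.69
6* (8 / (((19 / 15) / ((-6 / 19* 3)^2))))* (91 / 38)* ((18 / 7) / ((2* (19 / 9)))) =122821920 / 2476099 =49.60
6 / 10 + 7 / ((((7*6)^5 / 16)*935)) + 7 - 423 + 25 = -425941395263 / 1091038410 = -390.40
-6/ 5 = -1.20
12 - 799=-787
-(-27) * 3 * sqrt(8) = 162 * sqrt(2) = 229.10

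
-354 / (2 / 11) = -1947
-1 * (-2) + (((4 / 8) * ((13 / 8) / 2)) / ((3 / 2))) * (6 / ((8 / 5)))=193 / 64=3.02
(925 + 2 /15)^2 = 192571129 /225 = 855871.68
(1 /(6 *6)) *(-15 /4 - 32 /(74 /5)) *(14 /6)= -6125 /15984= -0.38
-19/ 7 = -2.71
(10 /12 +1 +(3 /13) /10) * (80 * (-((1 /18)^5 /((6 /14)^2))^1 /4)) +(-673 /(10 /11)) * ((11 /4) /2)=-1687796740547 /1658095920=-1017.91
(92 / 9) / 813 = 0.01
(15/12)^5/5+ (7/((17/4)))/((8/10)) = 46465/17408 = 2.67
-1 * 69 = -69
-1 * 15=-15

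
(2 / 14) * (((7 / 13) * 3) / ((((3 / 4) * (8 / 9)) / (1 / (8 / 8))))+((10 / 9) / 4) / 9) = 2584 / 7371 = 0.35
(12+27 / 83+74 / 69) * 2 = 153458 / 5727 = 26.80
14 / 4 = 7 / 2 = 3.50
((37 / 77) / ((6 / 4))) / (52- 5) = 74 / 10857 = 0.01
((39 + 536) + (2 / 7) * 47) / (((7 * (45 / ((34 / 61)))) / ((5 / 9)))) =46682 / 80703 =0.58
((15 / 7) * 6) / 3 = 30 / 7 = 4.29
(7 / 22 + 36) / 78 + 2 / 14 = 7309 / 12012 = 0.61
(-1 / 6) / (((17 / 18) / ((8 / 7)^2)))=-192 / 833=-0.23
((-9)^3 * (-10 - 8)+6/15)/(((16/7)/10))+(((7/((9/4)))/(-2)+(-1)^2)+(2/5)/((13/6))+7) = 67178041/1170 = 57417.13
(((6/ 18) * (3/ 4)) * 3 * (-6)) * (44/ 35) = -198/ 35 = -5.66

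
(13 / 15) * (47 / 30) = 611 / 450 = 1.36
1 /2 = 0.50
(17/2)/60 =17/120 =0.14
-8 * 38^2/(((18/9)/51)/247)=-72760272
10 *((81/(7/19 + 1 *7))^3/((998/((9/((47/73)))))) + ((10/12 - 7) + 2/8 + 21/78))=129.59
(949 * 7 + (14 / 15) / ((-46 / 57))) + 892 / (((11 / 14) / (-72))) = -94998708 / 1265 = -75097.79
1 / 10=0.10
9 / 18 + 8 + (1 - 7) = 5 / 2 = 2.50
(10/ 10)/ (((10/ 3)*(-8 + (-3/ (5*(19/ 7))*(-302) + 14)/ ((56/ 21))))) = 57/ 4234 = 0.01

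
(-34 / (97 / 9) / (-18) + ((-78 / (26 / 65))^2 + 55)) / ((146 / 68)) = 125588418 / 7081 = 17735.97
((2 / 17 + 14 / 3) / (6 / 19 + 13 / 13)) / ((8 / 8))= 4636 / 1275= 3.64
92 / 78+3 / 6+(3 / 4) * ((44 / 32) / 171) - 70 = -1619873 / 23712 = -68.31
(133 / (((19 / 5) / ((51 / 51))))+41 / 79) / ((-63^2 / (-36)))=11224 / 34839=0.32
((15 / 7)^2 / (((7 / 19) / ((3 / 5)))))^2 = 6579225 / 117649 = 55.92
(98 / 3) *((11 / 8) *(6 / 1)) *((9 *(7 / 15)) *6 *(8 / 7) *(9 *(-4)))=-1397088 / 5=-279417.60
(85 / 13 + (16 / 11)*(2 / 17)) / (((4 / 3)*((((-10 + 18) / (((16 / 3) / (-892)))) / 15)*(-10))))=48933 / 8673808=0.01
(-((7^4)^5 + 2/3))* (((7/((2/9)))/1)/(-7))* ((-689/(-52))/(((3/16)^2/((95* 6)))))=77136779675227474251200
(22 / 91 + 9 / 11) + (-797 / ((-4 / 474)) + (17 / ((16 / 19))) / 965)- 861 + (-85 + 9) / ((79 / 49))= 114207323019277 / 1220979760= 93537.44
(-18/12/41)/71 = -3/5822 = -0.00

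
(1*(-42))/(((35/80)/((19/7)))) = -1824/7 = -260.57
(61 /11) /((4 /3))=183 /44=4.16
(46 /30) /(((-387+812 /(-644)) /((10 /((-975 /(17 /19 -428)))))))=-286189 /16542825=-0.02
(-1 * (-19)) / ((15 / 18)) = 22.80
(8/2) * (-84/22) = -168/11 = -15.27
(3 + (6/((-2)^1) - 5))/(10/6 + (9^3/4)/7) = -0.18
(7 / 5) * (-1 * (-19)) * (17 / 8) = 2261 / 40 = 56.52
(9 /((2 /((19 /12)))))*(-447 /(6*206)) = -8493 /3296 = -2.58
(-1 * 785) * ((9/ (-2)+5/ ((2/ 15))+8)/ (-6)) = 32185/ 6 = 5364.17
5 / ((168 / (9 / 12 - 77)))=-1525 / 672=-2.27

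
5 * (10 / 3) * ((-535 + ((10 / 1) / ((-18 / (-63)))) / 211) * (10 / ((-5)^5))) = 18056 / 633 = 28.52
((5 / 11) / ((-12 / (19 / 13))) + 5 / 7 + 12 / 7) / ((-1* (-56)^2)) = -0.00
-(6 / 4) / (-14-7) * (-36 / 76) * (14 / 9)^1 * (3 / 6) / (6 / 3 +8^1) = -1 / 380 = -0.00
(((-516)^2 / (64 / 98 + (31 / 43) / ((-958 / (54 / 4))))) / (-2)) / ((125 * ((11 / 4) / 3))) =-6449272002432 / 3568679125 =-1807.19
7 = 7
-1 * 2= -2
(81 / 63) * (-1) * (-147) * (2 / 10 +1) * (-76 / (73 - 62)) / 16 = -10773 / 110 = -97.94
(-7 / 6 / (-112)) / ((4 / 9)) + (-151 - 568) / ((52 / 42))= -966297 / 1664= -580.71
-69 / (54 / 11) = -253 / 18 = -14.06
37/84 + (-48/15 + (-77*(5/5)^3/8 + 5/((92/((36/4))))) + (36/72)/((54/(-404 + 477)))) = -1950841/173880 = -11.22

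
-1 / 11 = -0.09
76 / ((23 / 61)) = 4636 / 23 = 201.57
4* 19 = 76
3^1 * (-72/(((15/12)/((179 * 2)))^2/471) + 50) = -208622279514/25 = -8344891180.56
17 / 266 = 0.06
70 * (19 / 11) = 120.91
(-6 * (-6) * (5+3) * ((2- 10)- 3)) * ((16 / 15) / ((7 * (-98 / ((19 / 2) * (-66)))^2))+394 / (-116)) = -21933776304 / 2437015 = -9000.26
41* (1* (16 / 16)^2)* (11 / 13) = 451 / 13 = 34.69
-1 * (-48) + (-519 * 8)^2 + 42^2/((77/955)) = 189871332/11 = 17261030.18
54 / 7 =7.71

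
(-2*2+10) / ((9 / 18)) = 12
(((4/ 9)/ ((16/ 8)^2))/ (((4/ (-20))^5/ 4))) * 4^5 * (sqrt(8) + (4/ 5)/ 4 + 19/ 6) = -129280000/ 27 - 25600000 * sqrt(2)/ 9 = -8810800.06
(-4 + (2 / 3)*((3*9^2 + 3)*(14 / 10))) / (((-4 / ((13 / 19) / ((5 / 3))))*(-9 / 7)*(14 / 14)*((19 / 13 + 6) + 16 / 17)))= 1890434 / 882075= 2.14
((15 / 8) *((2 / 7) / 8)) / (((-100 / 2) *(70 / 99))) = -297 / 156800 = -0.00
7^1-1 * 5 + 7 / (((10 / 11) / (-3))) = -211 / 10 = -21.10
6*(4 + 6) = 60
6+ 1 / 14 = 85 / 14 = 6.07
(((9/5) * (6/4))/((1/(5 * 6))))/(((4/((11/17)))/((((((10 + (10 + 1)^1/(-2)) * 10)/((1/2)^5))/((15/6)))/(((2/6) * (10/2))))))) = 384912/85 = 4528.38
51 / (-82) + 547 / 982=-0.06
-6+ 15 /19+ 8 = 53 /19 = 2.79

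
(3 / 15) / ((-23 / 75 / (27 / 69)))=-135 / 529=-0.26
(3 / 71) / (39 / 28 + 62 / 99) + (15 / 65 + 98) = 507571307 / 5166031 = 98.25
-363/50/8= -363/400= -0.91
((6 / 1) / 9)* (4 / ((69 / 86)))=688 / 207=3.32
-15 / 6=-5 / 2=-2.50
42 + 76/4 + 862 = 923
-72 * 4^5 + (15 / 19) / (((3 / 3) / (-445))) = -1407507 / 19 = -74079.32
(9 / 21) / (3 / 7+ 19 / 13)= 39 / 172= 0.23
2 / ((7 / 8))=2.29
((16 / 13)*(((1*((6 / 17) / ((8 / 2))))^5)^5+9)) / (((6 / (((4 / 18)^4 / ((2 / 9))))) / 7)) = 1355410875734862995529362234278141254157 / 9557461956353643309993873428577812742144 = 0.14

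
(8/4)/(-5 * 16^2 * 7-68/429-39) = -858/3860639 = -0.00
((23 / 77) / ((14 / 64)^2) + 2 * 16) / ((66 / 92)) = 2212416 / 41503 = 53.31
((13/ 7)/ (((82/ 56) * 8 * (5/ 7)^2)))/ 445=637/ 912250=0.00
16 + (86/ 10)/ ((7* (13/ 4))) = 7452/ 455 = 16.38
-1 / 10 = -0.10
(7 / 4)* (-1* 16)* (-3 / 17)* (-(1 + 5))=-504 / 17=-29.65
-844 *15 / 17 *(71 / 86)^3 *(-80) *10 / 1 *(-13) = -5890499238000 / 1351619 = -4358106.27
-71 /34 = -2.09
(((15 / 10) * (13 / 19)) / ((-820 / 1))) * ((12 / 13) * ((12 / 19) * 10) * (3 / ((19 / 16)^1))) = -5184 / 281219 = -0.02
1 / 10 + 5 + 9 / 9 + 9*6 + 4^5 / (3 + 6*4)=98.03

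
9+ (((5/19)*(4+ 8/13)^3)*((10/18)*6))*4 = 353.97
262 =262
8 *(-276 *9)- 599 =-20471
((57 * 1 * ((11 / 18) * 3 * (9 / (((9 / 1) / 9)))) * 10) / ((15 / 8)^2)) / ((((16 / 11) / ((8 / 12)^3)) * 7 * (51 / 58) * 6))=2133472 / 144585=14.76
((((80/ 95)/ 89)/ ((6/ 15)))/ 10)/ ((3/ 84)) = 112/ 1691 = 0.07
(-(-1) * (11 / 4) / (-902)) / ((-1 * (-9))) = -1 / 2952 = -0.00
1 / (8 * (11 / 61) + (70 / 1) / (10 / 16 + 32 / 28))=6039 / 247832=0.02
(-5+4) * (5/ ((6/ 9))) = -15/ 2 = -7.50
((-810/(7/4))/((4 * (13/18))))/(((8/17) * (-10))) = 12393/364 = 34.05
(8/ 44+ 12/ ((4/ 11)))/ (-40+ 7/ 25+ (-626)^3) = -9125/ 67461464323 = -0.00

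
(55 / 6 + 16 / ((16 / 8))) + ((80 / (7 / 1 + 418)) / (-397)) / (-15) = 17378707 / 1012350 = 17.17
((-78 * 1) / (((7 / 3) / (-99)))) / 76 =11583 / 266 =43.55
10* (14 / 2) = 70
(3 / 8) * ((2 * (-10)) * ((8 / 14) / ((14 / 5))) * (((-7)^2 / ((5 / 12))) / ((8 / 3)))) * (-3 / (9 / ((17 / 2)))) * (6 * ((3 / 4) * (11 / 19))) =75735 / 152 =498.26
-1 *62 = -62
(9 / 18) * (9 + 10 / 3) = 37 / 6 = 6.17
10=10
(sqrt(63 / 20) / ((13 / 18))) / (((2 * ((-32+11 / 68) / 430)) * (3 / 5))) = -27.66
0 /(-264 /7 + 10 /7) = 0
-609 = -609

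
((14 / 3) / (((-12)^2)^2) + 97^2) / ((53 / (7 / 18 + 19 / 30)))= 6731123489 / 37091520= 181.47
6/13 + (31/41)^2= 22579/21853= 1.03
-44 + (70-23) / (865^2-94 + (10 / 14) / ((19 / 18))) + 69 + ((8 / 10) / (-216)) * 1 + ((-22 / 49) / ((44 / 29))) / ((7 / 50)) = 70286635563217 / 3071611706310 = 22.88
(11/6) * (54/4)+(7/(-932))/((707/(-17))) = 582446/23533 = 24.75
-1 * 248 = -248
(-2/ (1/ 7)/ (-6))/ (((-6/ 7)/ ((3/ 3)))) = -2.72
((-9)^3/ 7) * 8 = -5832/ 7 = -833.14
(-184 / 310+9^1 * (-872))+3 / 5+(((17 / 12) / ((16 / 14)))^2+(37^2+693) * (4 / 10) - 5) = -2007487793 / 285696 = -7026.66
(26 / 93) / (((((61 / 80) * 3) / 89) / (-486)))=-9996480 / 1891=-5286.35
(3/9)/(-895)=-1/2685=-0.00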